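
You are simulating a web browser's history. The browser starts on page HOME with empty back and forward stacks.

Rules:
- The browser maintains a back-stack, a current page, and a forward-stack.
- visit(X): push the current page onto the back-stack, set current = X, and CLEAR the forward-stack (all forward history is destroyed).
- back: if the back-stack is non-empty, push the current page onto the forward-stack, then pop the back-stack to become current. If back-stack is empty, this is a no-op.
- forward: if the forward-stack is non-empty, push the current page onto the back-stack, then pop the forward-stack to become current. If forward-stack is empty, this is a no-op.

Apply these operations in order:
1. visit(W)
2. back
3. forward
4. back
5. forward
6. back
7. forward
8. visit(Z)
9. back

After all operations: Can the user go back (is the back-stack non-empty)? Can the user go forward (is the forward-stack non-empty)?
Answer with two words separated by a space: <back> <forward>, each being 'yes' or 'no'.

Answer: yes yes

Derivation:
After 1 (visit(W)): cur=W back=1 fwd=0
After 2 (back): cur=HOME back=0 fwd=1
After 3 (forward): cur=W back=1 fwd=0
After 4 (back): cur=HOME back=0 fwd=1
After 5 (forward): cur=W back=1 fwd=0
After 6 (back): cur=HOME back=0 fwd=1
After 7 (forward): cur=W back=1 fwd=0
After 8 (visit(Z)): cur=Z back=2 fwd=0
After 9 (back): cur=W back=1 fwd=1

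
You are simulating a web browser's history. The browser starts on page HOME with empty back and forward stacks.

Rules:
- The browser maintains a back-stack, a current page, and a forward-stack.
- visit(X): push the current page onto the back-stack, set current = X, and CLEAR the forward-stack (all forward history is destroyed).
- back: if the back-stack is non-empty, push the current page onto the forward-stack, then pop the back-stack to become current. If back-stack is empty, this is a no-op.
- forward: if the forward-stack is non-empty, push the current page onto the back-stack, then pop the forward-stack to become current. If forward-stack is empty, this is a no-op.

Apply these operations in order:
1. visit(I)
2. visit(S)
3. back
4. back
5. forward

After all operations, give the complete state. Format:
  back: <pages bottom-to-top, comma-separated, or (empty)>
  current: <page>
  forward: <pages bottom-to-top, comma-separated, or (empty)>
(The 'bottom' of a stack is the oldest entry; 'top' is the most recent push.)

After 1 (visit(I)): cur=I back=1 fwd=0
After 2 (visit(S)): cur=S back=2 fwd=0
After 3 (back): cur=I back=1 fwd=1
After 4 (back): cur=HOME back=0 fwd=2
After 5 (forward): cur=I back=1 fwd=1

Answer: back: HOME
current: I
forward: S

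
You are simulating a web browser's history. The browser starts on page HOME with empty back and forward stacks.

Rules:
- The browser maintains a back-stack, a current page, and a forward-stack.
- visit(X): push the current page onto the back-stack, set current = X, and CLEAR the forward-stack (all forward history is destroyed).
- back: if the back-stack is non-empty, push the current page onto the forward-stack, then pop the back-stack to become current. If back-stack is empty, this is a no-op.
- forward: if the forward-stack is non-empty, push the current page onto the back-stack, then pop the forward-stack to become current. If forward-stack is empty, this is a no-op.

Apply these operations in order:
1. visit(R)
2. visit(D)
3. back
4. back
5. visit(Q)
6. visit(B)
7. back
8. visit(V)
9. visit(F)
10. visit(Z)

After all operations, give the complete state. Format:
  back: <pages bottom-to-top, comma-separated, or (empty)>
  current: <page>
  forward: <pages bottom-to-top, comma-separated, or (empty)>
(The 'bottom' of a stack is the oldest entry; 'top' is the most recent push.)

Answer: back: HOME,Q,V,F
current: Z
forward: (empty)

Derivation:
After 1 (visit(R)): cur=R back=1 fwd=0
After 2 (visit(D)): cur=D back=2 fwd=0
After 3 (back): cur=R back=1 fwd=1
After 4 (back): cur=HOME back=0 fwd=2
After 5 (visit(Q)): cur=Q back=1 fwd=0
After 6 (visit(B)): cur=B back=2 fwd=0
After 7 (back): cur=Q back=1 fwd=1
After 8 (visit(V)): cur=V back=2 fwd=0
After 9 (visit(F)): cur=F back=3 fwd=0
After 10 (visit(Z)): cur=Z back=4 fwd=0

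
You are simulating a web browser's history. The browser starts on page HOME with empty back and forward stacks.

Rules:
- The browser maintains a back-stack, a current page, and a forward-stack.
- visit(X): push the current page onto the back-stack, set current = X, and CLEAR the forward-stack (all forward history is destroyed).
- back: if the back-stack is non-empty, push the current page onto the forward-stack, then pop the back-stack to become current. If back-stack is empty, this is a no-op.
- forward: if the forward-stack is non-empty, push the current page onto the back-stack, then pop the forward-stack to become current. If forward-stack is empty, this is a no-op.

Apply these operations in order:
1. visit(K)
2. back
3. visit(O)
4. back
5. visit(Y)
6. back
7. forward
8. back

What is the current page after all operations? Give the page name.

Answer: HOME

Derivation:
After 1 (visit(K)): cur=K back=1 fwd=0
After 2 (back): cur=HOME back=0 fwd=1
After 3 (visit(O)): cur=O back=1 fwd=0
After 4 (back): cur=HOME back=0 fwd=1
After 5 (visit(Y)): cur=Y back=1 fwd=0
After 6 (back): cur=HOME back=0 fwd=1
After 7 (forward): cur=Y back=1 fwd=0
After 8 (back): cur=HOME back=0 fwd=1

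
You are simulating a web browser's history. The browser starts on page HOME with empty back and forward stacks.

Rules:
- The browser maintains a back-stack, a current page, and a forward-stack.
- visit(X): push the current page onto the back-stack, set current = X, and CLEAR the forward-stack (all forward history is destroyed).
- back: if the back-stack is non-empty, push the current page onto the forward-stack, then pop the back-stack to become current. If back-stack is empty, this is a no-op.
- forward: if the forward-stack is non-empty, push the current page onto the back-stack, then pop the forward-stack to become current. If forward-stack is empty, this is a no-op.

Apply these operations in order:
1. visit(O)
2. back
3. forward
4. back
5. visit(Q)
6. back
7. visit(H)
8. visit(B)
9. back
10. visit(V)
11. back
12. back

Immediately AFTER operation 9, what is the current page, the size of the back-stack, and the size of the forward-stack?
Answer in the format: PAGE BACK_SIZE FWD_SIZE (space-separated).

After 1 (visit(O)): cur=O back=1 fwd=0
After 2 (back): cur=HOME back=0 fwd=1
After 3 (forward): cur=O back=1 fwd=0
After 4 (back): cur=HOME back=0 fwd=1
After 5 (visit(Q)): cur=Q back=1 fwd=0
After 6 (back): cur=HOME back=0 fwd=1
After 7 (visit(H)): cur=H back=1 fwd=0
After 8 (visit(B)): cur=B back=2 fwd=0
After 9 (back): cur=H back=1 fwd=1

H 1 1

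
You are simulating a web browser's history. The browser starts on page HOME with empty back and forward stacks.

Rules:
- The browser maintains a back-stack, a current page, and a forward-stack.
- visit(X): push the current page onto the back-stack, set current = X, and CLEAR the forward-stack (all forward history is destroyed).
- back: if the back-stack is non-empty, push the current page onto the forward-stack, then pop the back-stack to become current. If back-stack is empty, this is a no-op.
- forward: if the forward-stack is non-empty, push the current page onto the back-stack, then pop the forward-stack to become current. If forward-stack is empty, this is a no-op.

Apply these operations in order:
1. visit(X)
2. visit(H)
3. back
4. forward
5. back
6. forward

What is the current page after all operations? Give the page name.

Answer: H

Derivation:
After 1 (visit(X)): cur=X back=1 fwd=0
After 2 (visit(H)): cur=H back=2 fwd=0
After 3 (back): cur=X back=1 fwd=1
After 4 (forward): cur=H back=2 fwd=0
After 5 (back): cur=X back=1 fwd=1
After 6 (forward): cur=H back=2 fwd=0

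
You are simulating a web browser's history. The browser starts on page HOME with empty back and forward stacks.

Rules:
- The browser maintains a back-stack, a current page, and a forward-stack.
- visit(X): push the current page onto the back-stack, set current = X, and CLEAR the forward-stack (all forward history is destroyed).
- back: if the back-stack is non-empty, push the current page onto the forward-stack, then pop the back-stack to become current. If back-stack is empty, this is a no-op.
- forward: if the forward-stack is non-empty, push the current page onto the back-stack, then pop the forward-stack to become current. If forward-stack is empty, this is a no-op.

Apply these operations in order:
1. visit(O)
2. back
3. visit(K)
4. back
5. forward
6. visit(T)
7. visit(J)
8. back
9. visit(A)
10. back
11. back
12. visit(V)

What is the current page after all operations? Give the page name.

After 1 (visit(O)): cur=O back=1 fwd=0
After 2 (back): cur=HOME back=0 fwd=1
After 3 (visit(K)): cur=K back=1 fwd=0
After 4 (back): cur=HOME back=0 fwd=1
After 5 (forward): cur=K back=1 fwd=0
After 6 (visit(T)): cur=T back=2 fwd=0
After 7 (visit(J)): cur=J back=3 fwd=0
After 8 (back): cur=T back=2 fwd=1
After 9 (visit(A)): cur=A back=3 fwd=0
After 10 (back): cur=T back=2 fwd=1
After 11 (back): cur=K back=1 fwd=2
After 12 (visit(V)): cur=V back=2 fwd=0

Answer: V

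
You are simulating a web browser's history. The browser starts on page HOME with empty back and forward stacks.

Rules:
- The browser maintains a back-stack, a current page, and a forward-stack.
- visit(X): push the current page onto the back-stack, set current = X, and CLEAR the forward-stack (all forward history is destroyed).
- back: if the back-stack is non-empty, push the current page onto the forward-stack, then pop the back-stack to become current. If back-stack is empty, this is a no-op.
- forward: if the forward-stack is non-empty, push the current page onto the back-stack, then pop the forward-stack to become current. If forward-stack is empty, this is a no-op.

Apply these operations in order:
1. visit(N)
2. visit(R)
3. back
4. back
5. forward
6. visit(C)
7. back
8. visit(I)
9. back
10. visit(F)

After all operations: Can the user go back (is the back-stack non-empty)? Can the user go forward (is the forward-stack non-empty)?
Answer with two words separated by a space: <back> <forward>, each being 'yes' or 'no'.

After 1 (visit(N)): cur=N back=1 fwd=0
After 2 (visit(R)): cur=R back=2 fwd=0
After 3 (back): cur=N back=1 fwd=1
After 4 (back): cur=HOME back=0 fwd=2
After 5 (forward): cur=N back=1 fwd=1
After 6 (visit(C)): cur=C back=2 fwd=0
After 7 (back): cur=N back=1 fwd=1
After 8 (visit(I)): cur=I back=2 fwd=0
After 9 (back): cur=N back=1 fwd=1
After 10 (visit(F)): cur=F back=2 fwd=0

Answer: yes no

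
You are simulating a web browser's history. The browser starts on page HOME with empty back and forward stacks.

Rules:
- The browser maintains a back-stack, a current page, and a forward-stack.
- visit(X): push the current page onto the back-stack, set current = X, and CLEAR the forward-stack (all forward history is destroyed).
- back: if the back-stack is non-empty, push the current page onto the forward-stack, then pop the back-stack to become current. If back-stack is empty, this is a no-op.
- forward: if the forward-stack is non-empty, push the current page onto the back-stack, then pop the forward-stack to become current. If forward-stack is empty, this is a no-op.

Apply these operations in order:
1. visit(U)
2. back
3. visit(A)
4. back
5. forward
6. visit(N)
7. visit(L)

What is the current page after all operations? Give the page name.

Answer: L

Derivation:
After 1 (visit(U)): cur=U back=1 fwd=0
After 2 (back): cur=HOME back=0 fwd=1
After 3 (visit(A)): cur=A back=1 fwd=0
After 4 (back): cur=HOME back=0 fwd=1
After 5 (forward): cur=A back=1 fwd=0
After 6 (visit(N)): cur=N back=2 fwd=0
After 7 (visit(L)): cur=L back=3 fwd=0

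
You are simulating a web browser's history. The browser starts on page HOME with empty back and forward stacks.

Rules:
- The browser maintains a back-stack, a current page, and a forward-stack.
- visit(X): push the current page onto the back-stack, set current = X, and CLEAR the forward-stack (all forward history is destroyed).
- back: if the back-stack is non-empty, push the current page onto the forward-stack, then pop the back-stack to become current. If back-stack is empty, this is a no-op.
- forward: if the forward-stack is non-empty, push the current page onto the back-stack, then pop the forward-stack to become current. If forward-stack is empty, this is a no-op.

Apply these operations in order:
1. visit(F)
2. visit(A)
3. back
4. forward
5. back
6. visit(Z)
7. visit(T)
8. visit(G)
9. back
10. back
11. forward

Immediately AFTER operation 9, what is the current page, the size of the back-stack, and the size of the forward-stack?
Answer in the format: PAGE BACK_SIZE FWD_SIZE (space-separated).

After 1 (visit(F)): cur=F back=1 fwd=0
After 2 (visit(A)): cur=A back=2 fwd=0
After 3 (back): cur=F back=1 fwd=1
After 4 (forward): cur=A back=2 fwd=0
After 5 (back): cur=F back=1 fwd=1
After 6 (visit(Z)): cur=Z back=2 fwd=0
After 7 (visit(T)): cur=T back=3 fwd=0
After 8 (visit(G)): cur=G back=4 fwd=0
After 9 (back): cur=T back=3 fwd=1

T 3 1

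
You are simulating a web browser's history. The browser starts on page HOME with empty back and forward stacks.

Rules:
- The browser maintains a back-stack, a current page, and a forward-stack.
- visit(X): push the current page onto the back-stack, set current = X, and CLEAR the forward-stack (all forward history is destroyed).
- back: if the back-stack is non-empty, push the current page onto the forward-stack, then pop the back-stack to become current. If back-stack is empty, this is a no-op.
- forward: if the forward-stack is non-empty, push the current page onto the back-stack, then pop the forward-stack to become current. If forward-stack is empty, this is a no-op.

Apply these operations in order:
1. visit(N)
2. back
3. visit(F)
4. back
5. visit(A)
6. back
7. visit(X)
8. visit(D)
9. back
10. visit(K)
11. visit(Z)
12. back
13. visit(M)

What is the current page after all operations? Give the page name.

After 1 (visit(N)): cur=N back=1 fwd=0
After 2 (back): cur=HOME back=0 fwd=1
After 3 (visit(F)): cur=F back=1 fwd=0
After 4 (back): cur=HOME back=0 fwd=1
After 5 (visit(A)): cur=A back=1 fwd=0
After 6 (back): cur=HOME back=0 fwd=1
After 7 (visit(X)): cur=X back=1 fwd=0
After 8 (visit(D)): cur=D back=2 fwd=0
After 9 (back): cur=X back=1 fwd=1
After 10 (visit(K)): cur=K back=2 fwd=0
After 11 (visit(Z)): cur=Z back=3 fwd=0
After 12 (back): cur=K back=2 fwd=1
After 13 (visit(M)): cur=M back=3 fwd=0

Answer: M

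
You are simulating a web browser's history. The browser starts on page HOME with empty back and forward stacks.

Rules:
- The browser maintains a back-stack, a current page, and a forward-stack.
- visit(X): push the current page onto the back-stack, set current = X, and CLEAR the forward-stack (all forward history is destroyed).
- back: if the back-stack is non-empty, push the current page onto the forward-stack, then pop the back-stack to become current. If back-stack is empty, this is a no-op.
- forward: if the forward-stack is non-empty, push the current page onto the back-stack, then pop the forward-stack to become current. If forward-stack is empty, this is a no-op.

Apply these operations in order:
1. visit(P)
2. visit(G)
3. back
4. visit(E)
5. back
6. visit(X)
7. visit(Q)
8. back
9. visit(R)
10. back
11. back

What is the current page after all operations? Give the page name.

After 1 (visit(P)): cur=P back=1 fwd=0
After 2 (visit(G)): cur=G back=2 fwd=0
After 3 (back): cur=P back=1 fwd=1
After 4 (visit(E)): cur=E back=2 fwd=0
After 5 (back): cur=P back=1 fwd=1
After 6 (visit(X)): cur=X back=2 fwd=0
After 7 (visit(Q)): cur=Q back=3 fwd=0
After 8 (back): cur=X back=2 fwd=1
After 9 (visit(R)): cur=R back=3 fwd=0
After 10 (back): cur=X back=2 fwd=1
After 11 (back): cur=P back=1 fwd=2

Answer: P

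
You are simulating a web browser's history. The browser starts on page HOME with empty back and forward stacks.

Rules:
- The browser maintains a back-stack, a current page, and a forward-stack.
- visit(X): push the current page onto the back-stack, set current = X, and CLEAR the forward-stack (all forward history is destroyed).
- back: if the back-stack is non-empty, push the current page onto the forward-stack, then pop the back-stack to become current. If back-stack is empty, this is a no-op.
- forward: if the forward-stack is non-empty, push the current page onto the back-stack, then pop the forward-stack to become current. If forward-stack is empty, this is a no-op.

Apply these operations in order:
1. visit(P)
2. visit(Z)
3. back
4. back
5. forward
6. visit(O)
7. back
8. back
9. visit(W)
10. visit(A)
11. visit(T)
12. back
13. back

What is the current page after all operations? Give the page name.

After 1 (visit(P)): cur=P back=1 fwd=0
After 2 (visit(Z)): cur=Z back=2 fwd=0
After 3 (back): cur=P back=1 fwd=1
After 4 (back): cur=HOME back=0 fwd=2
After 5 (forward): cur=P back=1 fwd=1
After 6 (visit(O)): cur=O back=2 fwd=0
After 7 (back): cur=P back=1 fwd=1
After 8 (back): cur=HOME back=0 fwd=2
After 9 (visit(W)): cur=W back=1 fwd=0
After 10 (visit(A)): cur=A back=2 fwd=0
After 11 (visit(T)): cur=T back=3 fwd=0
After 12 (back): cur=A back=2 fwd=1
After 13 (back): cur=W back=1 fwd=2

Answer: W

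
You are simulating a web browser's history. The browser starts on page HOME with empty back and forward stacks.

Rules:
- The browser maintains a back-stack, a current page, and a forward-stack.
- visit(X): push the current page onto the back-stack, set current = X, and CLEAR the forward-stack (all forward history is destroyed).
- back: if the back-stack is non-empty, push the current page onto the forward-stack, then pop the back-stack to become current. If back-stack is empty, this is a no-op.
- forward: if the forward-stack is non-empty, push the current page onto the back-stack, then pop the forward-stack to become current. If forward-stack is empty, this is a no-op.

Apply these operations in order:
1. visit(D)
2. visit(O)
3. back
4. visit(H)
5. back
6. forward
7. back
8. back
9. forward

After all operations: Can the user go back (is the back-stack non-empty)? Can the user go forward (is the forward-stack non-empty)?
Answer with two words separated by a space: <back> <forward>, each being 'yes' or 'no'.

After 1 (visit(D)): cur=D back=1 fwd=0
After 2 (visit(O)): cur=O back=2 fwd=0
After 3 (back): cur=D back=1 fwd=1
After 4 (visit(H)): cur=H back=2 fwd=0
After 5 (back): cur=D back=1 fwd=1
After 6 (forward): cur=H back=2 fwd=0
After 7 (back): cur=D back=1 fwd=1
After 8 (back): cur=HOME back=0 fwd=2
After 9 (forward): cur=D back=1 fwd=1

Answer: yes yes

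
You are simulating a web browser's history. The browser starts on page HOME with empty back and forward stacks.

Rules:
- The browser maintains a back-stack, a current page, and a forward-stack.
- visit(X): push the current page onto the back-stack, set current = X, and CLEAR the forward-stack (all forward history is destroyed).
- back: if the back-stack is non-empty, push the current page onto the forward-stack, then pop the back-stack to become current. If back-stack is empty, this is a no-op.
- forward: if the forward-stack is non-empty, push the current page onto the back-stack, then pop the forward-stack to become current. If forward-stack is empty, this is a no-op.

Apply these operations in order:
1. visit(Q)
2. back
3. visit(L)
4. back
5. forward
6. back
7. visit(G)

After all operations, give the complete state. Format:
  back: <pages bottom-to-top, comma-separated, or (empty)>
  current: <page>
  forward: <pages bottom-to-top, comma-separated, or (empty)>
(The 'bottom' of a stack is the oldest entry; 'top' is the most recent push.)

Answer: back: HOME
current: G
forward: (empty)

Derivation:
After 1 (visit(Q)): cur=Q back=1 fwd=0
After 2 (back): cur=HOME back=0 fwd=1
After 3 (visit(L)): cur=L back=1 fwd=0
After 4 (back): cur=HOME back=0 fwd=1
After 5 (forward): cur=L back=1 fwd=0
After 6 (back): cur=HOME back=0 fwd=1
After 7 (visit(G)): cur=G back=1 fwd=0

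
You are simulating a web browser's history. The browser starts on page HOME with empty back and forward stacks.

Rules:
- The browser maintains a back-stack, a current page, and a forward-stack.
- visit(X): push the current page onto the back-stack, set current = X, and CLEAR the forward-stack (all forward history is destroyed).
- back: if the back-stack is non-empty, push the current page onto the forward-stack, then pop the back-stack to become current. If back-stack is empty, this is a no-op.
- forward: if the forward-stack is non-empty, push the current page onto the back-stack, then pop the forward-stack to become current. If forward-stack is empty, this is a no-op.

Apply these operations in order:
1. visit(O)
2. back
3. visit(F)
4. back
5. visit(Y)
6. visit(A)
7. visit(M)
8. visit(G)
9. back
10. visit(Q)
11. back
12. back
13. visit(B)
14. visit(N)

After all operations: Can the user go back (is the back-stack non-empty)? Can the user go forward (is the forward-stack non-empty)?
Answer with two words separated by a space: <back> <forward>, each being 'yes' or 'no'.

After 1 (visit(O)): cur=O back=1 fwd=0
After 2 (back): cur=HOME back=0 fwd=1
After 3 (visit(F)): cur=F back=1 fwd=0
After 4 (back): cur=HOME back=0 fwd=1
After 5 (visit(Y)): cur=Y back=1 fwd=0
After 6 (visit(A)): cur=A back=2 fwd=0
After 7 (visit(M)): cur=M back=3 fwd=0
After 8 (visit(G)): cur=G back=4 fwd=0
After 9 (back): cur=M back=3 fwd=1
After 10 (visit(Q)): cur=Q back=4 fwd=0
After 11 (back): cur=M back=3 fwd=1
After 12 (back): cur=A back=2 fwd=2
After 13 (visit(B)): cur=B back=3 fwd=0
After 14 (visit(N)): cur=N back=4 fwd=0

Answer: yes no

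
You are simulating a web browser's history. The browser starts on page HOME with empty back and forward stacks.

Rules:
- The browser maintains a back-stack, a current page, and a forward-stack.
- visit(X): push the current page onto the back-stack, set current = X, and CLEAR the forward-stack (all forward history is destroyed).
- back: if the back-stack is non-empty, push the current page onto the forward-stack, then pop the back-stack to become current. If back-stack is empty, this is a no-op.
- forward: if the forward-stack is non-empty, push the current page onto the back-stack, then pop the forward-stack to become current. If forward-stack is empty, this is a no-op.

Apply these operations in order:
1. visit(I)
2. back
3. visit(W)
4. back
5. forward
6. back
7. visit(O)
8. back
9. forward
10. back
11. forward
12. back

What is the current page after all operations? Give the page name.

Answer: HOME

Derivation:
After 1 (visit(I)): cur=I back=1 fwd=0
After 2 (back): cur=HOME back=0 fwd=1
After 3 (visit(W)): cur=W back=1 fwd=0
After 4 (back): cur=HOME back=0 fwd=1
After 5 (forward): cur=W back=1 fwd=0
After 6 (back): cur=HOME back=0 fwd=1
After 7 (visit(O)): cur=O back=1 fwd=0
After 8 (back): cur=HOME back=0 fwd=1
After 9 (forward): cur=O back=1 fwd=0
After 10 (back): cur=HOME back=0 fwd=1
After 11 (forward): cur=O back=1 fwd=0
After 12 (back): cur=HOME back=0 fwd=1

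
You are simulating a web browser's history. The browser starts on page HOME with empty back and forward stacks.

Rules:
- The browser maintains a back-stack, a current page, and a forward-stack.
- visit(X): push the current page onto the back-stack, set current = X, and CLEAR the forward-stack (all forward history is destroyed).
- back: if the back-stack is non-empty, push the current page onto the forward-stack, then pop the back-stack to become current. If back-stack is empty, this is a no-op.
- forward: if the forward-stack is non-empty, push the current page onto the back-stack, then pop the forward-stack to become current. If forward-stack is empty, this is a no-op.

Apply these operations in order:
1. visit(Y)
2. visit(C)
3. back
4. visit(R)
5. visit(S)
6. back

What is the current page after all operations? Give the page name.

Answer: R

Derivation:
After 1 (visit(Y)): cur=Y back=1 fwd=0
After 2 (visit(C)): cur=C back=2 fwd=0
After 3 (back): cur=Y back=1 fwd=1
After 4 (visit(R)): cur=R back=2 fwd=0
After 5 (visit(S)): cur=S back=3 fwd=0
After 6 (back): cur=R back=2 fwd=1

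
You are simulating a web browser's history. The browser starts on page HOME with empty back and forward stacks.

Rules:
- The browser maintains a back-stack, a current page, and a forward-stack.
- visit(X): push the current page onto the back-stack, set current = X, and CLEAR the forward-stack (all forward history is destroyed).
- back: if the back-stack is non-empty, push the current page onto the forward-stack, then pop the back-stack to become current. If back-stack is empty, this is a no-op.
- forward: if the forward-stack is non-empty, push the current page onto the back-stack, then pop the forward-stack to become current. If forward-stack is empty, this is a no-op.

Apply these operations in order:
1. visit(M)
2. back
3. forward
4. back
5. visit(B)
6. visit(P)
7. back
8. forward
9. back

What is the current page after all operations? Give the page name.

Answer: B

Derivation:
After 1 (visit(M)): cur=M back=1 fwd=0
After 2 (back): cur=HOME back=0 fwd=1
After 3 (forward): cur=M back=1 fwd=0
After 4 (back): cur=HOME back=0 fwd=1
After 5 (visit(B)): cur=B back=1 fwd=0
After 6 (visit(P)): cur=P back=2 fwd=0
After 7 (back): cur=B back=1 fwd=1
After 8 (forward): cur=P back=2 fwd=0
After 9 (back): cur=B back=1 fwd=1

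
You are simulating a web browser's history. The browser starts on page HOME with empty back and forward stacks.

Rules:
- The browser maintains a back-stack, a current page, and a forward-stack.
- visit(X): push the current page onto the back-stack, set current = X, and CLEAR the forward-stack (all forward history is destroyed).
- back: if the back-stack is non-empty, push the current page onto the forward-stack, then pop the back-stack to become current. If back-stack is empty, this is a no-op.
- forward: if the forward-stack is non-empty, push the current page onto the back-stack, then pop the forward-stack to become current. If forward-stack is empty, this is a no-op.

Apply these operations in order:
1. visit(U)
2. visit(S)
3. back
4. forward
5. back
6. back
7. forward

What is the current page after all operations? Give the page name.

Answer: U

Derivation:
After 1 (visit(U)): cur=U back=1 fwd=0
After 2 (visit(S)): cur=S back=2 fwd=0
After 3 (back): cur=U back=1 fwd=1
After 4 (forward): cur=S back=2 fwd=0
After 5 (back): cur=U back=1 fwd=1
After 6 (back): cur=HOME back=0 fwd=2
After 7 (forward): cur=U back=1 fwd=1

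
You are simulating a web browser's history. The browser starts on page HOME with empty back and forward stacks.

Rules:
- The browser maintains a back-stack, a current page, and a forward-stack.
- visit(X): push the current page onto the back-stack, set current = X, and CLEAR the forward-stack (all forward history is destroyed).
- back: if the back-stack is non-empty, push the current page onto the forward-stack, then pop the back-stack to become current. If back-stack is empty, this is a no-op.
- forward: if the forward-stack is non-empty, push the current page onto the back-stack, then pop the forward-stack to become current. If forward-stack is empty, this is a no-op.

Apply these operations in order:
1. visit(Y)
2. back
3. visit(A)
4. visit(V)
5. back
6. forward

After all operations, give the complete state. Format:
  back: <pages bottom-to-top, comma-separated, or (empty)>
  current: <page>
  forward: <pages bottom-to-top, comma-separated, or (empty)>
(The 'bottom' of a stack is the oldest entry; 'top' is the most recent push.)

Answer: back: HOME,A
current: V
forward: (empty)

Derivation:
After 1 (visit(Y)): cur=Y back=1 fwd=0
After 2 (back): cur=HOME back=0 fwd=1
After 3 (visit(A)): cur=A back=1 fwd=0
After 4 (visit(V)): cur=V back=2 fwd=0
After 5 (back): cur=A back=1 fwd=1
After 6 (forward): cur=V back=2 fwd=0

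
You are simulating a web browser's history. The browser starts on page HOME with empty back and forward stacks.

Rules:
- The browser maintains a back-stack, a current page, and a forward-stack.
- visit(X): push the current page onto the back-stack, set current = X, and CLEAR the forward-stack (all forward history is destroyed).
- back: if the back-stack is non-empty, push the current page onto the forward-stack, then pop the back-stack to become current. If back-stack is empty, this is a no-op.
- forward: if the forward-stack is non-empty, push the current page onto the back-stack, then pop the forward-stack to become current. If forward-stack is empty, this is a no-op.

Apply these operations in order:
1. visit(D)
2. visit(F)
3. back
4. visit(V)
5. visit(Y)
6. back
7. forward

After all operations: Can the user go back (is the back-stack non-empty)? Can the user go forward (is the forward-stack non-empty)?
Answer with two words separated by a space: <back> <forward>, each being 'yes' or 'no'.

Answer: yes no

Derivation:
After 1 (visit(D)): cur=D back=1 fwd=0
After 2 (visit(F)): cur=F back=2 fwd=0
After 3 (back): cur=D back=1 fwd=1
After 4 (visit(V)): cur=V back=2 fwd=0
After 5 (visit(Y)): cur=Y back=3 fwd=0
After 6 (back): cur=V back=2 fwd=1
After 7 (forward): cur=Y back=3 fwd=0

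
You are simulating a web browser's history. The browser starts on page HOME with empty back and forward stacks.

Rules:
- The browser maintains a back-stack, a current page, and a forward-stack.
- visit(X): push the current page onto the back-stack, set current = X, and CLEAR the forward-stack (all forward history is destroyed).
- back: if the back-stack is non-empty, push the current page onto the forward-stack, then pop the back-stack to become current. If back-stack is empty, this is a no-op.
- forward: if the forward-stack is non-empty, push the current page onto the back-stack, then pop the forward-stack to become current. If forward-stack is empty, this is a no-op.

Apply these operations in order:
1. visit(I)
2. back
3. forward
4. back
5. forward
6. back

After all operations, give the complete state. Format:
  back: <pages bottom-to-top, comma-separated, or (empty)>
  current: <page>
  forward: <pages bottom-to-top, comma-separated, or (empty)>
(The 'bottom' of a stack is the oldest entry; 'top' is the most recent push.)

Answer: back: (empty)
current: HOME
forward: I

Derivation:
After 1 (visit(I)): cur=I back=1 fwd=0
After 2 (back): cur=HOME back=0 fwd=1
After 3 (forward): cur=I back=1 fwd=0
After 4 (back): cur=HOME back=0 fwd=1
After 5 (forward): cur=I back=1 fwd=0
After 6 (back): cur=HOME back=0 fwd=1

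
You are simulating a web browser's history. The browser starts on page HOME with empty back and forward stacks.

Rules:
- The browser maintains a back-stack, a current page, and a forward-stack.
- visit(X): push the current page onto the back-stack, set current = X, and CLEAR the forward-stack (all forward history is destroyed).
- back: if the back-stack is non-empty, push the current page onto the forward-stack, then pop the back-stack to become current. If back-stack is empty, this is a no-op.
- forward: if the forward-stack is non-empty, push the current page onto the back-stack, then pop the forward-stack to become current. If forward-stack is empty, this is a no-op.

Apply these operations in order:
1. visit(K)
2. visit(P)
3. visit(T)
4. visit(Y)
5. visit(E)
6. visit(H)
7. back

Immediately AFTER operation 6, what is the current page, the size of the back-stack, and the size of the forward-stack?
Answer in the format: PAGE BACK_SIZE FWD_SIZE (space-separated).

After 1 (visit(K)): cur=K back=1 fwd=0
After 2 (visit(P)): cur=P back=2 fwd=0
After 3 (visit(T)): cur=T back=3 fwd=0
After 4 (visit(Y)): cur=Y back=4 fwd=0
After 5 (visit(E)): cur=E back=5 fwd=0
After 6 (visit(H)): cur=H back=6 fwd=0

H 6 0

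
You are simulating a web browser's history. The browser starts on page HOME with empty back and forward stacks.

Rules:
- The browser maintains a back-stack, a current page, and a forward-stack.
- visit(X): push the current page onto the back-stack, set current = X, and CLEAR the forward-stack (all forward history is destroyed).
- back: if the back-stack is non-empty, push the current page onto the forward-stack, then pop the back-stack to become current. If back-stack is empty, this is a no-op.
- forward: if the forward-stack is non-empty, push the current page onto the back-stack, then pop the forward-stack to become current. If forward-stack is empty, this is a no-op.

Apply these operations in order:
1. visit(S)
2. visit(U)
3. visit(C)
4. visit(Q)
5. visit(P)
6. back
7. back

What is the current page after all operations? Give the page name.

Answer: C

Derivation:
After 1 (visit(S)): cur=S back=1 fwd=0
After 2 (visit(U)): cur=U back=2 fwd=0
After 3 (visit(C)): cur=C back=3 fwd=0
After 4 (visit(Q)): cur=Q back=4 fwd=0
After 5 (visit(P)): cur=P back=5 fwd=0
After 6 (back): cur=Q back=4 fwd=1
After 7 (back): cur=C back=3 fwd=2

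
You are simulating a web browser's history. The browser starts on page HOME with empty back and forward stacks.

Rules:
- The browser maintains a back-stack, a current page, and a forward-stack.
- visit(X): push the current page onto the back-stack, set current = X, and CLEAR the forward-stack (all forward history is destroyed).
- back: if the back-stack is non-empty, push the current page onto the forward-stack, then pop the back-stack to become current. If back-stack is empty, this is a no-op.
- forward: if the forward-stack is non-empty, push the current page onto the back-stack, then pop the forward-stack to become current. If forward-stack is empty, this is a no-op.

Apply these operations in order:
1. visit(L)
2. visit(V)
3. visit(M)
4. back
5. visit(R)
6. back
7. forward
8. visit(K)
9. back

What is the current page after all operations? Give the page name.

Answer: R

Derivation:
After 1 (visit(L)): cur=L back=1 fwd=0
After 2 (visit(V)): cur=V back=2 fwd=0
After 3 (visit(M)): cur=M back=3 fwd=0
After 4 (back): cur=V back=2 fwd=1
After 5 (visit(R)): cur=R back=3 fwd=0
After 6 (back): cur=V back=2 fwd=1
After 7 (forward): cur=R back=3 fwd=0
After 8 (visit(K)): cur=K back=4 fwd=0
After 9 (back): cur=R back=3 fwd=1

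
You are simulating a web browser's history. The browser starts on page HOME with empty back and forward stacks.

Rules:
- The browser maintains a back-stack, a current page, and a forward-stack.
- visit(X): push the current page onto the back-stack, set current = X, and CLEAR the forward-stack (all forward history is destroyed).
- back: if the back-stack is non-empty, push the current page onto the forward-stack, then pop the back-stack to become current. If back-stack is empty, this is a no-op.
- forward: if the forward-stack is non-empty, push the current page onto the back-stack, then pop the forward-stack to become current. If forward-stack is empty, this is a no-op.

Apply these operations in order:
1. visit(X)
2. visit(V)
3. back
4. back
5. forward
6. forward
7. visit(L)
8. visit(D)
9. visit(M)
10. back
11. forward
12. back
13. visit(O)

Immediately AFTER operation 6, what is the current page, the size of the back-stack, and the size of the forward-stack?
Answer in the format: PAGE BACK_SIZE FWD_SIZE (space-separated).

After 1 (visit(X)): cur=X back=1 fwd=0
After 2 (visit(V)): cur=V back=2 fwd=0
After 3 (back): cur=X back=1 fwd=1
After 4 (back): cur=HOME back=0 fwd=2
After 5 (forward): cur=X back=1 fwd=1
After 6 (forward): cur=V back=2 fwd=0

V 2 0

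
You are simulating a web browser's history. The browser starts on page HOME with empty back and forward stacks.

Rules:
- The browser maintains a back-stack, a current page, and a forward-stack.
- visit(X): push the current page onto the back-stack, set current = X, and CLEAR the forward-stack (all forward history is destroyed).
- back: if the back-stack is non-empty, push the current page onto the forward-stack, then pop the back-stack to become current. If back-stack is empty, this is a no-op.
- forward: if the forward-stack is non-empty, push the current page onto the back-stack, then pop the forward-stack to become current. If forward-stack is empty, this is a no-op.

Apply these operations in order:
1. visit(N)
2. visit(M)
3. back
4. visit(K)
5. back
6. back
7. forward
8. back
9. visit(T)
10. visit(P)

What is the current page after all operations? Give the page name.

Answer: P

Derivation:
After 1 (visit(N)): cur=N back=1 fwd=0
After 2 (visit(M)): cur=M back=2 fwd=0
After 3 (back): cur=N back=1 fwd=1
After 4 (visit(K)): cur=K back=2 fwd=0
After 5 (back): cur=N back=1 fwd=1
After 6 (back): cur=HOME back=0 fwd=2
After 7 (forward): cur=N back=1 fwd=1
After 8 (back): cur=HOME back=0 fwd=2
After 9 (visit(T)): cur=T back=1 fwd=0
After 10 (visit(P)): cur=P back=2 fwd=0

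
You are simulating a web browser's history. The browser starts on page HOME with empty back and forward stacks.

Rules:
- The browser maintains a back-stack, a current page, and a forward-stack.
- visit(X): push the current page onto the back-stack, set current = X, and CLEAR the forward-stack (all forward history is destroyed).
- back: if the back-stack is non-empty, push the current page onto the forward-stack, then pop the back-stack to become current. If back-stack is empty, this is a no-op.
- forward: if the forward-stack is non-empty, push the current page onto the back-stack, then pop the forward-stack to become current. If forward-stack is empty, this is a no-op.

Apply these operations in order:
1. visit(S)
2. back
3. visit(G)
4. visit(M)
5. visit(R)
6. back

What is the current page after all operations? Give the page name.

After 1 (visit(S)): cur=S back=1 fwd=0
After 2 (back): cur=HOME back=0 fwd=1
After 3 (visit(G)): cur=G back=1 fwd=0
After 4 (visit(M)): cur=M back=2 fwd=0
After 5 (visit(R)): cur=R back=3 fwd=0
After 6 (back): cur=M back=2 fwd=1

Answer: M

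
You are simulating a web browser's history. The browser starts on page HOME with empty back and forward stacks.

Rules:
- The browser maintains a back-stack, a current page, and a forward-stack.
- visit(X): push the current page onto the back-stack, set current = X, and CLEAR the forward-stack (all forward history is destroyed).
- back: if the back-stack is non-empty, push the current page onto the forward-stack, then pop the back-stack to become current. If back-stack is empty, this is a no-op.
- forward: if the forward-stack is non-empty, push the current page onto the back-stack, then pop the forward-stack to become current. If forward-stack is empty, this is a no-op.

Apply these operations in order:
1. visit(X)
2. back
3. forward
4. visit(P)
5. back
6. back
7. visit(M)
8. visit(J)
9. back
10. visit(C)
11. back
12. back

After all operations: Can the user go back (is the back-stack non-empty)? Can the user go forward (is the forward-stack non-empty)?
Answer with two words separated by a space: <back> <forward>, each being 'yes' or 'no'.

Answer: no yes

Derivation:
After 1 (visit(X)): cur=X back=1 fwd=0
After 2 (back): cur=HOME back=0 fwd=1
After 3 (forward): cur=X back=1 fwd=0
After 4 (visit(P)): cur=P back=2 fwd=0
After 5 (back): cur=X back=1 fwd=1
After 6 (back): cur=HOME back=0 fwd=2
After 7 (visit(M)): cur=M back=1 fwd=0
After 8 (visit(J)): cur=J back=2 fwd=0
After 9 (back): cur=M back=1 fwd=1
After 10 (visit(C)): cur=C back=2 fwd=0
After 11 (back): cur=M back=1 fwd=1
After 12 (back): cur=HOME back=0 fwd=2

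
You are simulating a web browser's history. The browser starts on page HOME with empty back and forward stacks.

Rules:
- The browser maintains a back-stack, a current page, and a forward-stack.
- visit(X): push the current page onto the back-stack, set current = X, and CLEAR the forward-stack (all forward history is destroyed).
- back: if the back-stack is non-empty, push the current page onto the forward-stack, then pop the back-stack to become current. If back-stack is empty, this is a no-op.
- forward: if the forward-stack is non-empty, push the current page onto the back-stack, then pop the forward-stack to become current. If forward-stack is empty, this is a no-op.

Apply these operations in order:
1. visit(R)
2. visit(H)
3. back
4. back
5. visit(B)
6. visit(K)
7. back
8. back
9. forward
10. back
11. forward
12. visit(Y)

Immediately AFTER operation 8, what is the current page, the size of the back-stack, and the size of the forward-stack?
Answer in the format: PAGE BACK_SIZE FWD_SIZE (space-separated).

After 1 (visit(R)): cur=R back=1 fwd=0
After 2 (visit(H)): cur=H back=2 fwd=0
After 3 (back): cur=R back=1 fwd=1
After 4 (back): cur=HOME back=0 fwd=2
After 5 (visit(B)): cur=B back=1 fwd=0
After 6 (visit(K)): cur=K back=2 fwd=0
After 7 (back): cur=B back=1 fwd=1
After 8 (back): cur=HOME back=0 fwd=2

HOME 0 2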